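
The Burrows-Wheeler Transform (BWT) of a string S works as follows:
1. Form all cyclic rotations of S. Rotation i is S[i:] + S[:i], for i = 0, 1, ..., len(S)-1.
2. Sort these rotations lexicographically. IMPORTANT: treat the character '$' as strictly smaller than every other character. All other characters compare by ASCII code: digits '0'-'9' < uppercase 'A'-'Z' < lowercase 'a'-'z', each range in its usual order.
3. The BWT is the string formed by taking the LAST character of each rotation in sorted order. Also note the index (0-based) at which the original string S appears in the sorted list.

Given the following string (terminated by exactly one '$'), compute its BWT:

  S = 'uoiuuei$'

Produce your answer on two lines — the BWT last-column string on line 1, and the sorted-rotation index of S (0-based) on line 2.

Answer: iueouu$i
6

Derivation:
All 8 rotations (rotation i = S[i:]+S[:i]):
  rot[0] = uoiuuei$
  rot[1] = oiuuei$u
  rot[2] = iuuei$uo
  rot[3] = uuei$uoi
  rot[4] = uei$uoiu
  rot[5] = ei$uoiuu
  rot[6] = i$uoiuue
  rot[7] = $uoiuuei
Sorted (with $ < everything):
  sorted[0] = $uoiuuei  (last char: 'i')
  sorted[1] = ei$uoiuu  (last char: 'u')
  sorted[2] = i$uoiuue  (last char: 'e')
  sorted[3] = iuuei$uo  (last char: 'o')
  sorted[4] = oiuuei$u  (last char: 'u')
  sorted[5] = uei$uoiu  (last char: 'u')
  sorted[6] = uoiuuei$  (last char: '$')
  sorted[7] = uuei$uoi  (last char: 'i')
Last column: iueouu$i
Original string S is at sorted index 6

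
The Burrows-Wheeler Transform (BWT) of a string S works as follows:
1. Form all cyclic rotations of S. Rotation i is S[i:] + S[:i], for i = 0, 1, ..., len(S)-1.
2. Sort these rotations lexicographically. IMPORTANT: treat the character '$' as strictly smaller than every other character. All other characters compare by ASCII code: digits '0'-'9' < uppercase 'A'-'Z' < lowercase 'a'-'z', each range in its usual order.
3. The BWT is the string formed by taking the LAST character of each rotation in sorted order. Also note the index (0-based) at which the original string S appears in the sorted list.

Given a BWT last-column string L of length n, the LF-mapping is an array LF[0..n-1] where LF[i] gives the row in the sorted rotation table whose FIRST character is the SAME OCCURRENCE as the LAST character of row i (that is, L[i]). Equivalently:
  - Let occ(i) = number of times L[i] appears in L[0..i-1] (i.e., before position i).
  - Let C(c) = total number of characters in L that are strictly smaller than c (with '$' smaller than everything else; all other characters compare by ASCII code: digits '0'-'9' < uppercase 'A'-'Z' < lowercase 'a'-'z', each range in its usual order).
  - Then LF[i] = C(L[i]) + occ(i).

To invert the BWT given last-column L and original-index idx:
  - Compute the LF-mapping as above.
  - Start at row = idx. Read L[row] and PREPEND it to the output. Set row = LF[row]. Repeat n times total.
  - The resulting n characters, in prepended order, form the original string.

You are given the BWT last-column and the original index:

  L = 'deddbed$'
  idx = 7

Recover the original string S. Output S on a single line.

Answer: edebddd$

Derivation:
LF mapping: 2 6 3 4 1 7 5 0
Walk LF starting at row 7, prepending L[row]:
  step 1: row=7, L[7]='$', prepend. Next row=LF[7]=0
  step 2: row=0, L[0]='d', prepend. Next row=LF[0]=2
  step 3: row=2, L[2]='d', prepend. Next row=LF[2]=3
  step 4: row=3, L[3]='d', prepend. Next row=LF[3]=4
  step 5: row=4, L[4]='b', prepend. Next row=LF[4]=1
  step 6: row=1, L[1]='e', prepend. Next row=LF[1]=6
  step 7: row=6, L[6]='d', prepend. Next row=LF[6]=5
  step 8: row=5, L[5]='e', prepend. Next row=LF[5]=7
Reversed output: edebddd$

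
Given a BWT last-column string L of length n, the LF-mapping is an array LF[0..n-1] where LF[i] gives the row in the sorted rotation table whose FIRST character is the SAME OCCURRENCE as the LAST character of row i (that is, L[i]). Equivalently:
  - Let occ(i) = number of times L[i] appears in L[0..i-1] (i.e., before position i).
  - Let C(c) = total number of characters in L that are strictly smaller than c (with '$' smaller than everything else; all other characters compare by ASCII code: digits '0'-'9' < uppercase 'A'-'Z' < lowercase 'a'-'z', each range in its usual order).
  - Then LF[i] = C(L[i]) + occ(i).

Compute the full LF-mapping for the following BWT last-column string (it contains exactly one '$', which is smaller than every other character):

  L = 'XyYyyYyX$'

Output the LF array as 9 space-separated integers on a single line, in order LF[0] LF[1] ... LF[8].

Answer: 1 5 3 6 7 4 8 2 0

Derivation:
Char counts: '$':1, 'X':2, 'Y':2, 'y':4
C (first-col start): C('$')=0, C('X')=1, C('Y')=3, C('y')=5
L[0]='X': occ=0, LF[0]=C('X')+0=1+0=1
L[1]='y': occ=0, LF[1]=C('y')+0=5+0=5
L[2]='Y': occ=0, LF[2]=C('Y')+0=3+0=3
L[3]='y': occ=1, LF[3]=C('y')+1=5+1=6
L[4]='y': occ=2, LF[4]=C('y')+2=5+2=7
L[5]='Y': occ=1, LF[5]=C('Y')+1=3+1=4
L[6]='y': occ=3, LF[6]=C('y')+3=5+3=8
L[7]='X': occ=1, LF[7]=C('X')+1=1+1=2
L[8]='$': occ=0, LF[8]=C('$')+0=0+0=0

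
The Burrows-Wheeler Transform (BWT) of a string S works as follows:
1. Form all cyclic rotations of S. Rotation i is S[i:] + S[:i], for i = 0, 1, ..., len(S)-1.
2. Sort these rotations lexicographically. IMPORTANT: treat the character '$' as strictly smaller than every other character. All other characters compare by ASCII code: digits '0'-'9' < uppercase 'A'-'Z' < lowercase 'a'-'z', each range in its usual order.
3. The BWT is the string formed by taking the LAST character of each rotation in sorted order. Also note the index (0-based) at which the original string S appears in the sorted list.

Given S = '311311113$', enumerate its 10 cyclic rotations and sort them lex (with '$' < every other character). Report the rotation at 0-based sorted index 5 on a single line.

Answer: 13$3113111

Derivation:
All 10 rotations (rotation i = S[i:]+S[:i]):
  rot[0] = 311311113$
  rot[1] = 11311113$3
  rot[2] = 1311113$31
  rot[3] = 311113$311
  rot[4] = 11113$3113
  rot[5] = 1113$31131
  rot[6] = 113$311311
  rot[7] = 13$3113111
  rot[8] = 3$31131111
  rot[9] = $311311113
Sorted (with $ < everything):
  sorted[0] = $311311113
  sorted[1] = 11113$3113
  sorted[2] = 1113$31131
  sorted[3] = 113$311311
  sorted[4] = 11311113$3
  sorted[5] = 13$3113111
  sorted[6] = 1311113$31
  sorted[7] = 3$31131111
  sorted[8] = 311113$311
  sorted[9] = 311311113$
sorted[5] = 13$3113111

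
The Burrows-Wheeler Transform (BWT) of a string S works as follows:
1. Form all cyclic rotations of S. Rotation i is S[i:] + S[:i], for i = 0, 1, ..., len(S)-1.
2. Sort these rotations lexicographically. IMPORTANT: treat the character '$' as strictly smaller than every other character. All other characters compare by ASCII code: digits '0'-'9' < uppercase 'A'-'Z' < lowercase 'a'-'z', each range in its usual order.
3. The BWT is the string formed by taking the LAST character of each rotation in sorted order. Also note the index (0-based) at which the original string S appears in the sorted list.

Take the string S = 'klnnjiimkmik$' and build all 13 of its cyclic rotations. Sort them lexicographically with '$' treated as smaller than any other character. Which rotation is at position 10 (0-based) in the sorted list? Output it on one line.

Answer: mkmik$klnnjii

Derivation:
All 13 rotations (rotation i = S[i:]+S[:i]):
  rot[0] = klnnjiimkmik$
  rot[1] = lnnjiimkmik$k
  rot[2] = nnjiimkmik$kl
  rot[3] = njiimkmik$kln
  rot[4] = jiimkmik$klnn
  rot[5] = iimkmik$klnnj
  rot[6] = imkmik$klnnji
  rot[7] = mkmik$klnnjii
  rot[8] = kmik$klnnjiim
  rot[9] = mik$klnnjiimk
  rot[10] = ik$klnnjiimkm
  rot[11] = k$klnnjiimkmi
  rot[12] = $klnnjiimkmik
Sorted (with $ < everything):
  sorted[0] = $klnnjiimkmik
  sorted[1] = iimkmik$klnnj
  sorted[2] = ik$klnnjiimkm
  sorted[3] = imkmik$klnnji
  sorted[4] = jiimkmik$klnn
  sorted[5] = k$klnnjiimkmi
  sorted[6] = klnnjiimkmik$
  sorted[7] = kmik$klnnjiim
  sorted[8] = lnnjiimkmik$k
  sorted[9] = mik$klnnjiimk
  sorted[10] = mkmik$klnnjii
  sorted[11] = njiimkmik$kln
  sorted[12] = nnjiimkmik$kl
sorted[10] = mkmik$klnnjii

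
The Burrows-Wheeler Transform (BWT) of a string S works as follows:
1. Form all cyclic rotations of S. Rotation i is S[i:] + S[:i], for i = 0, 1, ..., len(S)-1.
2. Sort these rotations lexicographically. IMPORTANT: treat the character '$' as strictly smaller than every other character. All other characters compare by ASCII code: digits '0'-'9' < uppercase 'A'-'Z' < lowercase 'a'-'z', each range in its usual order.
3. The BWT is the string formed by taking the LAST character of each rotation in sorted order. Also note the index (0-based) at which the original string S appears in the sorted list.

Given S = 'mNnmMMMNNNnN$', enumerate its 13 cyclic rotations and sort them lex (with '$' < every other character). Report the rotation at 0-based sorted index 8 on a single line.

Answer: NnmMMMNNNnN$m

Derivation:
All 13 rotations (rotation i = S[i:]+S[:i]):
  rot[0] = mNnmMMMNNNnN$
  rot[1] = NnmMMMNNNnN$m
  rot[2] = nmMMMNNNnN$mN
  rot[3] = mMMMNNNnN$mNn
  rot[4] = MMMNNNnN$mNnm
  rot[5] = MMNNNnN$mNnmM
  rot[6] = MNNNnN$mNnmMM
  rot[7] = NNNnN$mNnmMMM
  rot[8] = NNnN$mNnmMMMN
  rot[9] = NnN$mNnmMMMNN
  rot[10] = nN$mNnmMMMNNN
  rot[11] = N$mNnmMMMNNNn
  rot[12] = $mNnmMMMNNNnN
Sorted (with $ < everything):
  sorted[0] = $mNnmMMMNNNnN
  sorted[1] = MMMNNNnN$mNnm
  sorted[2] = MMNNNnN$mNnmM
  sorted[3] = MNNNnN$mNnmMM
  sorted[4] = N$mNnmMMMNNNn
  sorted[5] = NNNnN$mNnmMMM
  sorted[6] = NNnN$mNnmMMMN
  sorted[7] = NnN$mNnmMMMNN
  sorted[8] = NnmMMMNNNnN$m
  sorted[9] = mMMMNNNnN$mNn
  sorted[10] = mNnmMMMNNNnN$
  sorted[11] = nN$mNnmMMMNNN
  sorted[12] = nmMMMNNNnN$mN
sorted[8] = NnmMMMNNNnN$m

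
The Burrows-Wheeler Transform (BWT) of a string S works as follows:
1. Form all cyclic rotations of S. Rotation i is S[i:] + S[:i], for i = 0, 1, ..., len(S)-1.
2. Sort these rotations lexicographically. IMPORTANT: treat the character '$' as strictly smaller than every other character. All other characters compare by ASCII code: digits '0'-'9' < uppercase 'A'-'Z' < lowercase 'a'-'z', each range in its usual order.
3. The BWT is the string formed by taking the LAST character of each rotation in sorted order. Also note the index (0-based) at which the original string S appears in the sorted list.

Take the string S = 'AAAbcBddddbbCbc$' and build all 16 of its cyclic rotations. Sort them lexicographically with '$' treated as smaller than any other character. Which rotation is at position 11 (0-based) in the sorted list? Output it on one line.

All 16 rotations (rotation i = S[i:]+S[:i]):
  rot[0] = AAAbcBddddbbCbc$
  rot[1] = AAbcBddddbbCbc$A
  rot[2] = AbcBddddbbCbc$AA
  rot[3] = bcBddddbbCbc$AAA
  rot[4] = cBddddbbCbc$AAAb
  rot[5] = BddddbbCbc$AAAbc
  rot[6] = ddddbbCbc$AAAbcB
  rot[7] = dddbbCbc$AAAbcBd
  rot[8] = ddbbCbc$AAAbcBdd
  rot[9] = dbbCbc$AAAbcBddd
  rot[10] = bbCbc$AAAbcBdddd
  rot[11] = bCbc$AAAbcBddddb
  rot[12] = Cbc$AAAbcBddddbb
  rot[13] = bc$AAAbcBddddbbC
  rot[14] = c$AAAbcBddddbbCb
  rot[15] = $AAAbcBddddbbCbc
Sorted (with $ < everything):
  sorted[0] = $AAAbcBddddbbCbc
  sorted[1] = AAAbcBddddbbCbc$
  sorted[2] = AAbcBddddbbCbc$A
  sorted[3] = AbcBddddbbCbc$AA
  sorted[4] = BddddbbCbc$AAAbc
  sorted[5] = Cbc$AAAbcBddddbb
  sorted[6] = bCbc$AAAbcBddddb
  sorted[7] = bbCbc$AAAbcBdddd
  sorted[8] = bc$AAAbcBddddbbC
  sorted[9] = bcBddddbbCbc$AAA
  sorted[10] = c$AAAbcBddddbbCb
  sorted[11] = cBddddbbCbc$AAAb
  sorted[12] = dbbCbc$AAAbcBddd
  sorted[13] = ddbbCbc$AAAbcBdd
  sorted[14] = dddbbCbc$AAAbcBd
  sorted[15] = ddddbbCbc$AAAbcB
sorted[11] = cBddddbbCbc$AAAb

Answer: cBddddbbCbc$AAAb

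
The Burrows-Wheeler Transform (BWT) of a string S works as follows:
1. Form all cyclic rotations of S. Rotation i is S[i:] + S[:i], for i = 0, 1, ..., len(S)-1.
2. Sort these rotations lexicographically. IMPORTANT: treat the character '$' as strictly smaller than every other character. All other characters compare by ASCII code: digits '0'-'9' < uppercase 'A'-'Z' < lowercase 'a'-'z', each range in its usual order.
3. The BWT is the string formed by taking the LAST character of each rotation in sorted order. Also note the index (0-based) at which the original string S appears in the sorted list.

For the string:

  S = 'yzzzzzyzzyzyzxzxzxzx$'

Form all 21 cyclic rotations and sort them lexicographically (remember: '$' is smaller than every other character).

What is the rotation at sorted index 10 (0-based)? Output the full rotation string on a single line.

All 21 rotations (rotation i = S[i:]+S[:i]):
  rot[0] = yzzzzzyzzyzyzxzxzxzx$
  rot[1] = zzzzzyzzyzyzxzxzxzx$y
  rot[2] = zzzzyzzyzyzxzxzxzx$yz
  rot[3] = zzzyzzyzyzxzxzxzx$yzz
  rot[4] = zzyzzyzyzxzxzxzx$yzzz
  rot[5] = zyzzyzyzxzxzxzx$yzzzz
  rot[6] = yzzyzyzxzxzxzx$yzzzzz
  rot[7] = zzyzyzxzxzxzx$yzzzzzy
  rot[8] = zyzyzxzxzxzx$yzzzzzyz
  rot[9] = yzyzxzxzxzx$yzzzzzyzz
  rot[10] = zyzxzxzxzx$yzzzzzyzzy
  rot[11] = yzxzxzxzx$yzzzzzyzzyz
  rot[12] = zxzxzxzx$yzzzzzyzzyzy
  rot[13] = xzxzxzx$yzzzzzyzzyzyz
  rot[14] = zxzxzx$yzzzzzyzzyzyzx
  rot[15] = xzxzx$yzzzzzyzzyzyzxz
  rot[16] = zxzx$yzzzzzyzzyzyzxzx
  rot[17] = xzx$yzzzzzyzzyzyzxzxz
  rot[18] = zx$yzzzzzyzzyzyzxzxzx
  rot[19] = x$yzzzzzyzzyzyzxzxzxz
  rot[20] = $yzzzzzyzzyzyzxzxzxzx
Sorted (with $ < everything):
  sorted[0] = $yzzzzzyzzyzyzxzxzxzx
  sorted[1] = x$yzzzzzyzzyzyzxzxzxz
  sorted[2] = xzx$yzzzzzyzzyzyzxzxz
  sorted[3] = xzxzx$yzzzzzyzzyzyzxz
  sorted[4] = xzxzxzx$yzzzzzyzzyzyz
  sorted[5] = yzxzxzxzx$yzzzzzyzzyz
  sorted[6] = yzyzxzxzxzx$yzzzzzyzz
  sorted[7] = yzzyzyzxzxzxzx$yzzzzz
  sorted[8] = yzzzzzyzzyzyzxzxzxzx$
  sorted[9] = zx$yzzzzzyzzyzyzxzxzx
  sorted[10] = zxzx$yzzzzzyzzyzyzxzx
  sorted[11] = zxzxzx$yzzzzzyzzyzyzx
  sorted[12] = zxzxzxzx$yzzzzzyzzyzy
  sorted[13] = zyzxzxzxzx$yzzzzzyzzy
  sorted[14] = zyzyzxzxzxzx$yzzzzzyz
  sorted[15] = zyzzyzyzxzxzxzx$yzzzz
  sorted[16] = zzyzyzxzxzxzx$yzzzzzy
  sorted[17] = zzyzzyzyzxzxzxzx$yzzz
  sorted[18] = zzzyzzyzyzxzxzxzx$yzz
  sorted[19] = zzzzyzzyzyzxzxzxzx$yz
  sorted[20] = zzzzzyzzyzyzxzxzxzx$y
sorted[10] = zxzx$yzzzzzyzzyzyzxzx

Answer: zxzx$yzzzzzyzzyzyzxzx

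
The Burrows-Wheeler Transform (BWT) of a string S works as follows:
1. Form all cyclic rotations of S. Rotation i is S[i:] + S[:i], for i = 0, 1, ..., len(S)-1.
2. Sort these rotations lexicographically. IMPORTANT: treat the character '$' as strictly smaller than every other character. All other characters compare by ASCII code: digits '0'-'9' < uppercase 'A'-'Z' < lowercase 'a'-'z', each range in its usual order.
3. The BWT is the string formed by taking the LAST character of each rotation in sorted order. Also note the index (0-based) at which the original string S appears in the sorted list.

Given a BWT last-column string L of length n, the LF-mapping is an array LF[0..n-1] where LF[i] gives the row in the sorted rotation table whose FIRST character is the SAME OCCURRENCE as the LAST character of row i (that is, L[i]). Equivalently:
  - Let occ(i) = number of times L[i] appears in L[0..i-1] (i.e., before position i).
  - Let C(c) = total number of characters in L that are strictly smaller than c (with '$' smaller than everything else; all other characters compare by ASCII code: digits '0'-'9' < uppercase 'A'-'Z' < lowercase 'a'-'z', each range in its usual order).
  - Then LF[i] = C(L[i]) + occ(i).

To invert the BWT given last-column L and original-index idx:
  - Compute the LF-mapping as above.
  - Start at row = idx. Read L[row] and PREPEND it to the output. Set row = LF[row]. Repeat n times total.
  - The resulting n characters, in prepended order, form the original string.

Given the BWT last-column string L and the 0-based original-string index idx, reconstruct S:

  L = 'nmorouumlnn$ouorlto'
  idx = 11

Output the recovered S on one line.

Answer: ortunomnoourmlolun$

Derivation:
LF mapping: 5 3 8 13 9 16 17 4 1 6 7 0 10 18 11 14 2 15 12
Walk LF starting at row 11, prepending L[row]:
  step 1: row=11, L[11]='$', prepend. Next row=LF[11]=0
  step 2: row=0, L[0]='n', prepend. Next row=LF[0]=5
  step 3: row=5, L[5]='u', prepend. Next row=LF[5]=16
  step 4: row=16, L[16]='l', prepend. Next row=LF[16]=2
  step 5: row=2, L[2]='o', prepend. Next row=LF[2]=8
  step 6: row=8, L[8]='l', prepend. Next row=LF[8]=1
  step 7: row=1, L[1]='m', prepend. Next row=LF[1]=3
  step 8: row=3, L[3]='r', prepend. Next row=LF[3]=13
  step 9: row=13, L[13]='u', prepend. Next row=LF[13]=18
  step 10: row=18, L[18]='o', prepend. Next row=LF[18]=12
  step 11: row=12, L[12]='o', prepend. Next row=LF[12]=10
  step 12: row=10, L[10]='n', prepend. Next row=LF[10]=7
  step 13: row=7, L[7]='m', prepend. Next row=LF[7]=4
  step 14: row=4, L[4]='o', prepend. Next row=LF[4]=9
  step 15: row=9, L[9]='n', prepend. Next row=LF[9]=6
  step 16: row=6, L[6]='u', prepend. Next row=LF[6]=17
  step 17: row=17, L[17]='t', prepend. Next row=LF[17]=15
  step 18: row=15, L[15]='r', prepend. Next row=LF[15]=14
  step 19: row=14, L[14]='o', prepend. Next row=LF[14]=11
Reversed output: ortunomnoourmlolun$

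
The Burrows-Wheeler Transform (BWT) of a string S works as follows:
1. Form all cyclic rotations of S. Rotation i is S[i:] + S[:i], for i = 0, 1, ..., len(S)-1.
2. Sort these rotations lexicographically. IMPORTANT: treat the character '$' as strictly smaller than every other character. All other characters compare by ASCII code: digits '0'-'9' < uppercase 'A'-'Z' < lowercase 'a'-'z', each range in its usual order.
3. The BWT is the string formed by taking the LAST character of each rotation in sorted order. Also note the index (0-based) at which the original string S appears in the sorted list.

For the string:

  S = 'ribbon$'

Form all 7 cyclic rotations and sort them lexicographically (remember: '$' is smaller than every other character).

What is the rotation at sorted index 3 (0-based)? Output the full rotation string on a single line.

Answer: ibbon$r

Derivation:
All 7 rotations (rotation i = S[i:]+S[:i]):
  rot[0] = ribbon$
  rot[1] = ibbon$r
  rot[2] = bbon$ri
  rot[3] = bon$rib
  rot[4] = on$ribb
  rot[5] = n$ribbo
  rot[6] = $ribbon
Sorted (with $ < everything):
  sorted[0] = $ribbon
  sorted[1] = bbon$ri
  sorted[2] = bon$rib
  sorted[3] = ibbon$r
  sorted[4] = n$ribbo
  sorted[5] = on$ribb
  sorted[6] = ribbon$
sorted[3] = ibbon$r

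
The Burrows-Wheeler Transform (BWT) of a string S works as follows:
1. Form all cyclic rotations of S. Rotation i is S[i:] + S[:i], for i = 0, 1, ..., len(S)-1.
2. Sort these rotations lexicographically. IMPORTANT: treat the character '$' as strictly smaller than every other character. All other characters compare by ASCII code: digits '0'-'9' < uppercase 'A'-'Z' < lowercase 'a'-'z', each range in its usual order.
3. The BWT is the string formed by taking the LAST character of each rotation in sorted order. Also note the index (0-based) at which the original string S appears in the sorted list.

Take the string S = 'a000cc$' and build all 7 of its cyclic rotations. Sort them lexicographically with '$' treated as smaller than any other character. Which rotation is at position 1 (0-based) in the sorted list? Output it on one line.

All 7 rotations (rotation i = S[i:]+S[:i]):
  rot[0] = a000cc$
  rot[1] = 000cc$a
  rot[2] = 00cc$a0
  rot[3] = 0cc$a00
  rot[4] = cc$a000
  rot[5] = c$a000c
  rot[6] = $a000cc
Sorted (with $ < everything):
  sorted[0] = $a000cc
  sorted[1] = 000cc$a
  sorted[2] = 00cc$a0
  sorted[3] = 0cc$a00
  sorted[4] = a000cc$
  sorted[5] = c$a000c
  sorted[6] = cc$a000
sorted[1] = 000cc$a

Answer: 000cc$a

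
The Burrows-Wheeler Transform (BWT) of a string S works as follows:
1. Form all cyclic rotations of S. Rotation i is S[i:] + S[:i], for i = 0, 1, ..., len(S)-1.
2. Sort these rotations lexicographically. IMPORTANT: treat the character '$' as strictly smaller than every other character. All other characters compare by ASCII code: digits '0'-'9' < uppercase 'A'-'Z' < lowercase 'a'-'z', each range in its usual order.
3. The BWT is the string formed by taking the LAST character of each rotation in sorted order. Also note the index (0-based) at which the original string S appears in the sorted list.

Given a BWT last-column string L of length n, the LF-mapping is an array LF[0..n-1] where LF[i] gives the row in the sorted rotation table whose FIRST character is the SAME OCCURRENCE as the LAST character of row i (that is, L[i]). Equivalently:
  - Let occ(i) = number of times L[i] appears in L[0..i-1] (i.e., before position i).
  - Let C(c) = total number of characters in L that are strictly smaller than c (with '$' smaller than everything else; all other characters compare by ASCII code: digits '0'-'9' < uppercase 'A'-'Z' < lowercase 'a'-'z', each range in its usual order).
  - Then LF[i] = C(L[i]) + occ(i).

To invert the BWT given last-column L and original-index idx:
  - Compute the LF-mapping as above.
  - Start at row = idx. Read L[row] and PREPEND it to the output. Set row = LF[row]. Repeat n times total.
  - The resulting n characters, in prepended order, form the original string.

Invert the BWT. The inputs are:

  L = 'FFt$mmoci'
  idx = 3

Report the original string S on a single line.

LF mapping: 1 2 8 0 5 6 7 3 4
Walk LF starting at row 3, prepending L[row]:
  step 1: row=3, L[3]='$', prepend. Next row=LF[3]=0
  step 2: row=0, L[0]='F', prepend. Next row=LF[0]=1
  step 3: row=1, L[1]='F', prepend. Next row=LF[1]=2
  step 4: row=2, L[2]='t', prepend. Next row=LF[2]=8
  step 5: row=8, L[8]='i', prepend. Next row=LF[8]=4
  step 6: row=4, L[4]='m', prepend. Next row=LF[4]=5
  step 7: row=5, L[5]='m', prepend. Next row=LF[5]=6
  step 8: row=6, L[6]='o', prepend. Next row=LF[6]=7
  step 9: row=7, L[7]='c', prepend. Next row=LF[7]=3
Reversed output: commitFF$

Answer: commitFF$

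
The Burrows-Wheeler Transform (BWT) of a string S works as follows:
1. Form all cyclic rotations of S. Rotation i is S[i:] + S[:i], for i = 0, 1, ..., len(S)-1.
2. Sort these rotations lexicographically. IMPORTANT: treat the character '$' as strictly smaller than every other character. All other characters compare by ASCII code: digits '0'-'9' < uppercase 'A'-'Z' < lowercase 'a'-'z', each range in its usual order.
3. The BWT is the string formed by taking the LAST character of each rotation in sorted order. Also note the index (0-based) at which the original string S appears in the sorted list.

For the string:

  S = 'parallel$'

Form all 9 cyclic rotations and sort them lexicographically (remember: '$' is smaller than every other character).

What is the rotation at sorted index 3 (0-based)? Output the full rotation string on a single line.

Answer: el$parall

Derivation:
All 9 rotations (rotation i = S[i:]+S[:i]):
  rot[0] = parallel$
  rot[1] = arallel$p
  rot[2] = rallel$pa
  rot[3] = allel$par
  rot[4] = llel$para
  rot[5] = lel$paral
  rot[6] = el$parall
  rot[7] = l$paralle
  rot[8] = $parallel
Sorted (with $ < everything):
  sorted[0] = $parallel
  sorted[1] = allel$par
  sorted[2] = arallel$p
  sorted[3] = el$parall
  sorted[4] = l$paralle
  sorted[5] = lel$paral
  sorted[6] = llel$para
  sorted[7] = parallel$
  sorted[8] = rallel$pa
sorted[3] = el$parall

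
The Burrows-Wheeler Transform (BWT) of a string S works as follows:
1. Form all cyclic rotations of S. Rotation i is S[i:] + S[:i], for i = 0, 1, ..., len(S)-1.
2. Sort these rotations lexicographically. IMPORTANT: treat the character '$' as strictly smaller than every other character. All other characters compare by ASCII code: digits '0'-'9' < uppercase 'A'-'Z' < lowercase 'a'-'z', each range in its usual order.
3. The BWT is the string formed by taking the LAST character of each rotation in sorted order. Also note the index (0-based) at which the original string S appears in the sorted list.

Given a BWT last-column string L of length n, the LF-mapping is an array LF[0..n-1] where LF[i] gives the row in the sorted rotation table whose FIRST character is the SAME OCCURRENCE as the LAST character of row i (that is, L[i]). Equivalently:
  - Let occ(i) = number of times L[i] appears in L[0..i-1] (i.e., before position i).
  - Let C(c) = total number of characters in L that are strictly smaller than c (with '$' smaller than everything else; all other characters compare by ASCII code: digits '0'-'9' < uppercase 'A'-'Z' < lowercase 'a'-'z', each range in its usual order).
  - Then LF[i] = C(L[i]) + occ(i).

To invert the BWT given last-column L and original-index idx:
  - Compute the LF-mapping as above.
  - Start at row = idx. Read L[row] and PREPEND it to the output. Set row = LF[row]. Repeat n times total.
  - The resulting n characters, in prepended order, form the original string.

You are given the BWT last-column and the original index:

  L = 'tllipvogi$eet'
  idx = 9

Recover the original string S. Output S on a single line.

Answer: pigletviolet$

Derivation:
LF mapping: 10 6 7 4 9 12 8 3 5 0 1 2 11
Walk LF starting at row 9, prepending L[row]:
  step 1: row=9, L[9]='$', prepend. Next row=LF[9]=0
  step 2: row=0, L[0]='t', prepend. Next row=LF[0]=10
  step 3: row=10, L[10]='e', prepend. Next row=LF[10]=1
  step 4: row=1, L[1]='l', prepend. Next row=LF[1]=6
  step 5: row=6, L[6]='o', prepend. Next row=LF[6]=8
  step 6: row=8, L[8]='i', prepend. Next row=LF[8]=5
  step 7: row=5, L[5]='v', prepend. Next row=LF[5]=12
  step 8: row=12, L[12]='t', prepend. Next row=LF[12]=11
  step 9: row=11, L[11]='e', prepend. Next row=LF[11]=2
  step 10: row=2, L[2]='l', prepend. Next row=LF[2]=7
  step 11: row=7, L[7]='g', prepend. Next row=LF[7]=3
  step 12: row=3, L[3]='i', prepend. Next row=LF[3]=4
  step 13: row=4, L[4]='p', prepend. Next row=LF[4]=9
Reversed output: pigletviolet$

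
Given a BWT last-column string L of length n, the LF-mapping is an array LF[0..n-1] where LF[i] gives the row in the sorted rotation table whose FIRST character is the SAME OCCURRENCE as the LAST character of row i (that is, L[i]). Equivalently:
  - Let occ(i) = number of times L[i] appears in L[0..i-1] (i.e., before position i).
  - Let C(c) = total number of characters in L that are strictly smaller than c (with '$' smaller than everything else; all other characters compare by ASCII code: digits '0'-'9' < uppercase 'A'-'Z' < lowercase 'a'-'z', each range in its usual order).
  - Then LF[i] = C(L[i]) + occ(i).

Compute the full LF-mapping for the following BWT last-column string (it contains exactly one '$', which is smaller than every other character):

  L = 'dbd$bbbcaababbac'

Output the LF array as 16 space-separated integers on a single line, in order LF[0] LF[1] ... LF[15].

Char counts: '$':1, 'a':4, 'b':7, 'c':2, 'd':2
C (first-col start): C('$')=0, C('a')=1, C('b')=5, C('c')=12, C('d')=14
L[0]='d': occ=0, LF[0]=C('d')+0=14+0=14
L[1]='b': occ=0, LF[1]=C('b')+0=5+0=5
L[2]='d': occ=1, LF[2]=C('d')+1=14+1=15
L[3]='$': occ=0, LF[3]=C('$')+0=0+0=0
L[4]='b': occ=1, LF[4]=C('b')+1=5+1=6
L[5]='b': occ=2, LF[5]=C('b')+2=5+2=7
L[6]='b': occ=3, LF[6]=C('b')+3=5+3=8
L[7]='c': occ=0, LF[7]=C('c')+0=12+0=12
L[8]='a': occ=0, LF[8]=C('a')+0=1+0=1
L[9]='a': occ=1, LF[9]=C('a')+1=1+1=2
L[10]='b': occ=4, LF[10]=C('b')+4=5+4=9
L[11]='a': occ=2, LF[11]=C('a')+2=1+2=3
L[12]='b': occ=5, LF[12]=C('b')+5=5+5=10
L[13]='b': occ=6, LF[13]=C('b')+6=5+6=11
L[14]='a': occ=3, LF[14]=C('a')+3=1+3=4
L[15]='c': occ=1, LF[15]=C('c')+1=12+1=13

Answer: 14 5 15 0 6 7 8 12 1 2 9 3 10 11 4 13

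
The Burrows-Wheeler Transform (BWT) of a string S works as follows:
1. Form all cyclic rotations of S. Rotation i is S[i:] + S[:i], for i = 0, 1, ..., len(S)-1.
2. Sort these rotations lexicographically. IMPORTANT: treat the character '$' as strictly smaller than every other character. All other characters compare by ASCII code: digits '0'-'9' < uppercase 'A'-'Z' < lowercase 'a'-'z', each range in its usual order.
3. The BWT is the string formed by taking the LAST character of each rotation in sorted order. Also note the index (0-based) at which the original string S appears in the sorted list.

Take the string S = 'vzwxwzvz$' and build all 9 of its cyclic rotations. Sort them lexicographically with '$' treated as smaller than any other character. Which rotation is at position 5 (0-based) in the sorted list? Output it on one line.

Answer: xwzvz$vzw

Derivation:
All 9 rotations (rotation i = S[i:]+S[:i]):
  rot[0] = vzwxwzvz$
  rot[1] = zwxwzvz$v
  rot[2] = wxwzvz$vz
  rot[3] = xwzvz$vzw
  rot[4] = wzvz$vzwx
  rot[5] = zvz$vzwxw
  rot[6] = vz$vzwxwz
  rot[7] = z$vzwxwzv
  rot[8] = $vzwxwzvz
Sorted (with $ < everything):
  sorted[0] = $vzwxwzvz
  sorted[1] = vz$vzwxwz
  sorted[2] = vzwxwzvz$
  sorted[3] = wxwzvz$vz
  sorted[4] = wzvz$vzwx
  sorted[5] = xwzvz$vzw
  sorted[6] = z$vzwxwzv
  sorted[7] = zvz$vzwxw
  sorted[8] = zwxwzvz$v
sorted[5] = xwzvz$vzw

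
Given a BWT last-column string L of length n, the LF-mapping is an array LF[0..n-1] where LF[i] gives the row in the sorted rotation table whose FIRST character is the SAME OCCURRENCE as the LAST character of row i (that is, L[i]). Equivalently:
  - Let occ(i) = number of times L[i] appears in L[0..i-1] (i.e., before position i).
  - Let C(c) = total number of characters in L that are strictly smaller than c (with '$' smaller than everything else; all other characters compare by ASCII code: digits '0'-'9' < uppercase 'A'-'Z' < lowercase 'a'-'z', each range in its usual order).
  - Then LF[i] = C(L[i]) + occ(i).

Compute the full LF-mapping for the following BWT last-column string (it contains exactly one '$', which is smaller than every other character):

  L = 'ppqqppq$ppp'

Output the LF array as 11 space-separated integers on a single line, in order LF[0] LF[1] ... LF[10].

Char counts: '$':1, 'p':7, 'q':3
C (first-col start): C('$')=0, C('p')=1, C('q')=8
L[0]='p': occ=0, LF[0]=C('p')+0=1+0=1
L[1]='p': occ=1, LF[1]=C('p')+1=1+1=2
L[2]='q': occ=0, LF[2]=C('q')+0=8+0=8
L[3]='q': occ=1, LF[3]=C('q')+1=8+1=9
L[4]='p': occ=2, LF[4]=C('p')+2=1+2=3
L[5]='p': occ=3, LF[5]=C('p')+3=1+3=4
L[6]='q': occ=2, LF[6]=C('q')+2=8+2=10
L[7]='$': occ=0, LF[7]=C('$')+0=0+0=0
L[8]='p': occ=4, LF[8]=C('p')+4=1+4=5
L[9]='p': occ=5, LF[9]=C('p')+5=1+5=6
L[10]='p': occ=6, LF[10]=C('p')+6=1+6=7

Answer: 1 2 8 9 3 4 10 0 5 6 7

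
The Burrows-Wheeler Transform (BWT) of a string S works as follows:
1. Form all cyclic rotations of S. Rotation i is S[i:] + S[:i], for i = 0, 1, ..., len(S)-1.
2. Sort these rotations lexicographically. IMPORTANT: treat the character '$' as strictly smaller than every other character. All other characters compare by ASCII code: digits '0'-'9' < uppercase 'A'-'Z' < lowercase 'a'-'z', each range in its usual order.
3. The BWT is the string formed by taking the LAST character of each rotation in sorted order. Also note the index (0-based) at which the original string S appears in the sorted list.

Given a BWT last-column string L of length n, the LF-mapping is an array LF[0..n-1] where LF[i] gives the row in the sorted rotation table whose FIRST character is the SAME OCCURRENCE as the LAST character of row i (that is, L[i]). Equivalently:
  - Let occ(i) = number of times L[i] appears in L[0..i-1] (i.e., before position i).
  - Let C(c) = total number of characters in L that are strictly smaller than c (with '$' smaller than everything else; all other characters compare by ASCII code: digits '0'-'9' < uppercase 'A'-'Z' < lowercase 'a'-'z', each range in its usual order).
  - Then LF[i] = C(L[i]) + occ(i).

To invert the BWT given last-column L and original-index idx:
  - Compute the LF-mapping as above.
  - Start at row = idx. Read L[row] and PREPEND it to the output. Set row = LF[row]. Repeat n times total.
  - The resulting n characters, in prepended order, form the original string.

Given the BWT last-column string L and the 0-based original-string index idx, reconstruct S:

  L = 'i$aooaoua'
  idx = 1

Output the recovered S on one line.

LF mapping: 4 0 1 5 6 2 7 8 3
Walk LF starting at row 1, prepending L[row]:
  step 1: row=1, L[1]='$', prepend. Next row=LF[1]=0
  step 2: row=0, L[0]='i', prepend. Next row=LF[0]=4
  step 3: row=4, L[4]='o', prepend. Next row=LF[4]=6
  step 4: row=6, L[6]='o', prepend. Next row=LF[6]=7
  step 5: row=7, L[7]='u', prepend. Next row=LF[7]=8
  step 6: row=8, L[8]='a', prepend. Next row=LF[8]=3
  step 7: row=3, L[3]='o', prepend. Next row=LF[3]=5
  step 8: row=5, L[5]='a', prepend. Next row=LF[5]=2
  step 9: row=2, L[2]='a', prepend. Next row=LF[2]=1
Reversed output: aaoauooi$

Answer: aaoauooi$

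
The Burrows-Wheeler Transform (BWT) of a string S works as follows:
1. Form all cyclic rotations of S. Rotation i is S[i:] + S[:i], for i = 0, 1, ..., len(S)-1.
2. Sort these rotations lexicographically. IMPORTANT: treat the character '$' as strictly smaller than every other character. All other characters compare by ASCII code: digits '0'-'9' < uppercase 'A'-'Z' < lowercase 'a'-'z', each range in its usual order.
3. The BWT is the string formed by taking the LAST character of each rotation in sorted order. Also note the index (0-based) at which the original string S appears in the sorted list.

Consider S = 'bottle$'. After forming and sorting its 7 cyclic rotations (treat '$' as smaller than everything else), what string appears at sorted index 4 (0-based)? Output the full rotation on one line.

Answer: ottle$b

Derivation:
All 7 rotations (rotation i = S[i:]+S[:i]):
  rot[0] = bottle$
  rot[1] = ottle$b
  rot[2] = ttle$bo
  rot[3] = tle$bot
  rot[4] = le$bott
  rot[5] = e$bottl
  rot[6] = $bottle
Sorted (with $ < everything):
  sorted[0] = $bottle
  sorted[1] = bottle$
  sorted[2] = e$bottl
  sorted[3] = le$bott
  sorted[4] = ottle$b
  sorted[5] = tle$bot
  sorted[6] = ttle$bo
sorted[4] = ottle$b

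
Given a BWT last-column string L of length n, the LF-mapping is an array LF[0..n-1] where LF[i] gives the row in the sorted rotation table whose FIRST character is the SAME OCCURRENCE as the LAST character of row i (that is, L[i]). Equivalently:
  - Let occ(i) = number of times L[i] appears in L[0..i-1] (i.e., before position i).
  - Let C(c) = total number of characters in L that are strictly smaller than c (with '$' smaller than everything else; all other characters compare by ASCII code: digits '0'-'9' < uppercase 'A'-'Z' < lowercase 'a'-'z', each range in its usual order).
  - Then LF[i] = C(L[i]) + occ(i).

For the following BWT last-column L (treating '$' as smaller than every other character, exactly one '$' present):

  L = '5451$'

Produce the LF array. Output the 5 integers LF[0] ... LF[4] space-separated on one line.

Answer: 3 2 4 1 0

Derivation:
Char counts: '$':1, '1':1, '4':1, '5':2
C (first-col start): C('$')=0, C('1')=1, C('4')=2, C('5')=3
L[0]='5': occ=0, LF[0]=C('5')+0=3+0=3
L[1]='4': occ=0, LF[1]=C('4')+0=2+0=2
L[2]='5': occ=1, LF[2]=C('5')+1=3+1=4
L[3]='1': occ=0, LF[3]=C('1')+0=1+0=1
L[4]='$': occ=0, LF[4]=C('$')+0=0+0=0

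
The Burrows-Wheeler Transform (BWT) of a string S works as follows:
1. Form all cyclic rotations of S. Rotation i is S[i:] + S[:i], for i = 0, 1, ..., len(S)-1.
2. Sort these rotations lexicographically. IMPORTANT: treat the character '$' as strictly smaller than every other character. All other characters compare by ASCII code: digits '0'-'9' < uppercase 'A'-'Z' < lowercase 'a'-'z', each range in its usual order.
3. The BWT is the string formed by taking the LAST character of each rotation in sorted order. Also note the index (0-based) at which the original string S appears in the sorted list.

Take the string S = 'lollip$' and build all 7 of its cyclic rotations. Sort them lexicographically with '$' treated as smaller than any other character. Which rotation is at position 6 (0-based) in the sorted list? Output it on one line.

All 7 rotations (rotation i = S[i:]+S[:i]):
  rot[0] = lollip$
  rot[1] = ollip$l
  rot[2] = llip$lo
  rot[3] = lip$lol
  rot[4] = ip$loll
  rot[5] = p$lolli
  rot[6] = $lollip
Sorted (with $ < everything):
  sorted[0] = $lollip
  sorted[1] = ip$loll
  sorted[2] = lip$lol
  sorted[3] = llip$lo
  sorted[4] = lollip$
  sorted[5] = ollip$l
  sorted[6] = p$lolli
sorted[6] = p$lolli

Answer: p$lolli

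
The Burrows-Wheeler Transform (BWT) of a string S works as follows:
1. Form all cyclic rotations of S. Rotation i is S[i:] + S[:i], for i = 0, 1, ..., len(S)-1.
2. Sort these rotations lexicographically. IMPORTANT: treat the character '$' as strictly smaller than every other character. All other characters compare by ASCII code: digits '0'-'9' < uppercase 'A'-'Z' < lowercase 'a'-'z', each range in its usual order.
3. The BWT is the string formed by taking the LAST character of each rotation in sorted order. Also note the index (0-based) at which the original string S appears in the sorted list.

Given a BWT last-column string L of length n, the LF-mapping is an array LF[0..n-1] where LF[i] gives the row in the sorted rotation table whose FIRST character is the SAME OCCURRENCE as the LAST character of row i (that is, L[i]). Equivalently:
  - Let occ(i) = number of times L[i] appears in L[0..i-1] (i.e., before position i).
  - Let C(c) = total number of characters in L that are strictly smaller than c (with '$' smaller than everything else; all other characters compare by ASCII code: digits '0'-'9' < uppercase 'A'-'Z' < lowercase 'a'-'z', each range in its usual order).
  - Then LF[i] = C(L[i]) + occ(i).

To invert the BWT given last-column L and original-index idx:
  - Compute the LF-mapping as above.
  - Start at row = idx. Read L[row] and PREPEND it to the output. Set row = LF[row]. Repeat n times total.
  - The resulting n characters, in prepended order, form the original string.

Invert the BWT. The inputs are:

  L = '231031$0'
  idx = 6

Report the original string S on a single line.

LF mapping: 5 6 3 1 7 4 0 2
Walk LF starting at row 6, prepending L[row]:
  step 1: row=6, L[6]='$', prepend. Next row=LF[6]=0
  step 2: row=0, L[0]='2', prepend. Next row=LF[0]=5
  step 3: row=5, L[5]='1', prepend. Next row=LF[5]=4
  step 4: row=4, L[4]='3', prepend. Next row=LF[4]=7
  step 5: row=7, L[7]='0', prepend. Next row=LF[7]=2
  step 6: row=2, L[2]='1', prepend. Next row=LF[2]=3
  step 7: row=3, L[3]='0', prepend. Next row=LF[3]=1
  step 8: row=1, L[1]='3', prepend. Next row=LF[1]=6
Reversed output: 3010312$

Answer: 3010312$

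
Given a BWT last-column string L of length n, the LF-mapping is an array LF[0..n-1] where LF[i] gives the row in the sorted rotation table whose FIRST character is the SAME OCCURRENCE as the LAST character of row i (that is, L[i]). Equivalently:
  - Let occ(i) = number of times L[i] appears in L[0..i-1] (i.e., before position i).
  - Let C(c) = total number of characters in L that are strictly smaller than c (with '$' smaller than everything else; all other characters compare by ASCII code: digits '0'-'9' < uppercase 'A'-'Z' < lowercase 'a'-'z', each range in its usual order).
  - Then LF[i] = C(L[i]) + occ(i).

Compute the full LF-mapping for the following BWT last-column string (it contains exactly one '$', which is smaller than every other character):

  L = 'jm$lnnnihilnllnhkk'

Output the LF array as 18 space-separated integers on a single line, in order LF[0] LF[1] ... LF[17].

Char counts: '$':1, 'h':2, 'i':2, 'j':1, 'k':2, 'l':4, 'm':1, 'n':5
C (first-col start): C('$')=0, C('h')=1, C('i')=3, C('j')=5, C('k')=6, C('l')=8, C('m')=12, C('n')=13
L[0]='j': occ=0, LF[0]=C('j')+0=5+0=5
L[1]='m': occ=0, LF[1]=C('m')+0=12+0=12
L[2]='$': occ=0, LF[2]=C('$')+0=0+0=0
L[3]='l': occ=0, LF[3]=C('l')+0=8+0=8
L[4]='n': occ=0, LF[4]=C('n')+0=13+0=13
L[5]='n': occ=1, LF[5]=C('n')+1=13+1=14
L[6]='n': occ=2, LF[6]=C('n')+2=13+2=15
L[7]='i': occ=0, LF[7]=C('i')+0=3+0=3
L[8]='h': occ=0, LF[8]=C('h')+0=1+0=1
L[9]='i': occ=1, LF[9]=C('i')+1=3+1=4
L[10]='l': occ=1, LF[10]=C('l')+1=8+1=9
L[11]='n': occ=3, LF[11]=C('n')+3=13+3=16
L[12]='l': occ=2, LF[12]=C('l')+2=8+2=10
L[13]='l': occ=3, LF[13]=C('l')+3=8+3=11
L[14]='n': occ=4, LF[14]=C('n')+4=13+4=17
L[15]='h': occ=1, LF[15]=C('h')+1=1+1=2
L[16]='k': occ=0, LF[16]=C('k')+0=6+0=6
L[17]='k': occ=1, LF[17]=C('k')+1=6+1=7

Answer: 5 12 0 8 13 14 15 3 1 4 9 16 10 11 17 2 6 7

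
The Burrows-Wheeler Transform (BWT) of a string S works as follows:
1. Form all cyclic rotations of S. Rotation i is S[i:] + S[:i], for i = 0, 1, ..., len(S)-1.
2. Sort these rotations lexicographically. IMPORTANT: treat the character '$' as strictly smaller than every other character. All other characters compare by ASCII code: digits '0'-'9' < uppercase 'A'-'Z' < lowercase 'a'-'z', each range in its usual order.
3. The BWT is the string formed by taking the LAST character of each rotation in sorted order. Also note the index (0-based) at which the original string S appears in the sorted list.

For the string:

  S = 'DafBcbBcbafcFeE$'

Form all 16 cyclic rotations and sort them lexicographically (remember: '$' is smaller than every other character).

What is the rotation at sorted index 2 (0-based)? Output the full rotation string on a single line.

Answer: BcbafcFeE$DafBcb

Derivation:
All 16 rotations (rotation i = S[i:]+S[:i]):
  rot[0] = DafBcbBcbafcFeE$
  rot[1] = afBcbBcbafcFeE$D
  rot[2] = fBcbBcbafcFeE$Da
  rot[3] = BcbBcbafcFeE$Daf
  rot[4] = cbBcbafcFeE$DafB
  rot[5] = bBcbafcFeE$DafBc
  rot[6] = BcbafcFeE$DafBcb
  rot[7] = cbafcFeE$DafBcbB
  rot[8] = bafcFeE$DafBcbBc
  rot[9] = afcFeE$DafBcbBcb
  rot[10] = fcFeE$DafBcbBcba
  rot[11] = cFeE$DafBcbBcbaf
  rot[12] = FeE$DafBcbBcbafc
  rot[13] = eE$DafBcbBcbafcF
  rot[14] = E$DafBcbBcbafcFe
  rot[15] = $DafBcbBcbafcFeE
Sorted (with $ < everything):
  sorted[0] = $DafBcbBcbafcFeE
  sorted[1] = BcbBcbafcFeE$Daf
  sorted[2] = BcbafcFeE$DafBcb
  sorted[3] = DafBcbBcbafcFeE$
  sorted[4] = E$DafBcbBcbafcFe
  sorted[5] = FeE$DafBcbBcbafc
  sorted[6] = afBcbBcbafcFeE$D
  sorted[7] = afcFeE$DafBcbBcb
  sorted[8] = bBcbafcFeE$DafBc
  sorted[9] = bafcFeE$DafBcbBc
  sorted[10] = cFeE$DafBcbBcbaf
  sorted[11] = cbBcbafcFeE$DafB
  sorted[12] = cbafcFeE$DafBcbB
  sorted[13] = eE$DafBcbBcbafcF
  sorted[14] = fBcbBcbafcFeE$Da
  sorted[15] = fcFeE$DafBcbBcba
sorted[2] = BcbafcFeE$DafBcb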